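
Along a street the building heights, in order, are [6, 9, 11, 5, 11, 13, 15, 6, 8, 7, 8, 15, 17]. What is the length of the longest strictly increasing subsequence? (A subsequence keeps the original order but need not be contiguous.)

6

Track the smallest tail for each achievable length (strict):
6 → extends → [6]
9 → extends → [6, 9]
11 → extends → [6, 9, 11]
5 → replaces 6 → [5, 9, 11]
11 → already a tail → [5, 9, 11]
13 → extends → [5, 9, 11, 13]
15 → extends → [5, 9, 11, 13, 15]
6 → replaces 9 → [5, 6, 11, 13, 15]
8 → replaces 11 → [5, 6, 8, 13, 15]
7 → replaces 8 → [5, 6, 7, 13, 15]
8 → replaces 13 → [5, 6, 7, 8, 15]
15 → already a tail → [5, 6, 7, 8, 15]
17 → extends → [5, 6, 7, 8, 15, 17]
Six tails, so the longest strictly increasing subsequence has length 6 (e.g. 6, 9, 11, 13, 15, 17).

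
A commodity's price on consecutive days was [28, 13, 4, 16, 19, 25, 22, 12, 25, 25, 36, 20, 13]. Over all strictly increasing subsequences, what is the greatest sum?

Let S[i] be the best sum of a strictly increasing subsequence ending at i:
i:       1   2   3   4   5   6   7   8   9  10  11  12  13
a[i]:   28  13   4  16  19  25  22  12  25  25  36  20  13
S:      28  13   4  29  48  73  70  16  95  95 131  68  29
Maximum is 131 (e.g. 13 + 16 + 19 + 22 + 25 + 36).

131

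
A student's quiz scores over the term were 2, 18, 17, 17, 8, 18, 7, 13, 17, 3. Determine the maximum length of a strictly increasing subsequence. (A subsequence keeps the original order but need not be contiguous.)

Let dp[i] be the length of the longest such subsequence ending at index i:
i:      1  2  3  4  5  6  7  8  9 10
a[i]:   2 18 17 17  8 18  7 13 17  3
dp:     1  2  2  2  2  3  2  3  4  2
Maximum dp value is 4.

4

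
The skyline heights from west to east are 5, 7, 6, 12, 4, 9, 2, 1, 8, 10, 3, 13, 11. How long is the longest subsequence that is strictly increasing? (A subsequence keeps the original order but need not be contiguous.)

Let dp[i] be the length of the longest such subsequence ending at index i:
i:      1  2  3  4  5  6  7  8  9 10 11 12 13
a[i]:   5  7  6 12  4  9  2  1  8 10  3 13 11
dp:     1  2  2  3  1  3  1  1  3  4  2  5  5
Maximum dp value is 5.

5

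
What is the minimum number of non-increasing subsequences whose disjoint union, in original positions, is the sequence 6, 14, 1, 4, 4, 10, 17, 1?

Place each on the leftmost legal pile:
6 → new pile 1 (tops now [6])
14 → new pile 2 (tops now [6, 14])
1 → pile 1 (tops now [1, 14])
4 → pile 2 (tops now [1, 4])
4 → pile 2 (tops now [1, 4])
10 → new pile 3 (tops now [1, 4, 10])
17 → new pile 4 (tops now [1, 4, 10, 17])
1 → pile 1 (tops now [1, 4, 10, 17])
Four piles.

4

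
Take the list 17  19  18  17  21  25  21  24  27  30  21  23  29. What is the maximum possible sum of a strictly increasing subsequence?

Let S[i] be the best sum of a strictly increasing subsequence ending at i:
i:       1   2   3   4   5   6   7   8   9  10  11  12  13
a[i]:   17  19  18  17  21  25  21  24  27  30  21  23  29
S:      17  36  35  17  57  82  57  81 109 139  57  80 138
Maximum is 139 (e.g. 17 + 19 + 21 + 25 + 27 + 30).

139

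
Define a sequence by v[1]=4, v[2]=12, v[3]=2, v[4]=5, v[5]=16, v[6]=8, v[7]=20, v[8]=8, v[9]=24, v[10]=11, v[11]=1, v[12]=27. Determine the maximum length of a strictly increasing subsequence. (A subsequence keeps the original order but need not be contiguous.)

6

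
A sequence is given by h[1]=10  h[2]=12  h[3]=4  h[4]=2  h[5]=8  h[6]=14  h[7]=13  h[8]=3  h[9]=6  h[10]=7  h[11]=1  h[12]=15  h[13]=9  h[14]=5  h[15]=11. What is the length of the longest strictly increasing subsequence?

6

Track the smallest tail for each achievable length (strict):
10 → extends → [10]
12 → extends → [10, 12]
4 → replaces 10 → [4, 12]
2 → replaces 4 → [2, 12]
8 → replaces 12 → [2, 8]
14 → extends → [2, 8, 14]
13 → replaces 14 → [2, 8, 13]
3 → replaces 8 → [2, 3, 13]
6 → replaces 13 → [2, 3, 6]
7 → extends → [2, 3, 6, 7]
1 → replaces 2 → [1, 3, 6, 7]
15 → extends → [1, 3, 6, 7, 15]
9 → replaces 15 → [1, 3, 6, 7, 9]
5 → replaces 6 → [1, 3, 5, 7, 9]
11 → extends → [1, 3, 5, 7, 9, 11]
Six tails, so the longest strictly increasing subsequence has length 6 (e.g. 2, 3, 6, 7, 9, 11).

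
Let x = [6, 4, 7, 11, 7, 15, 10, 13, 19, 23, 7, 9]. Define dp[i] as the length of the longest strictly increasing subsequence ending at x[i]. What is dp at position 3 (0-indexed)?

3

dp[i] = 1 + max{dp[j] : j<i, x[j]<x[i]} (or 1 if no such j):
i:      0  1  2  3  4  5  6  7  8  9 10 11
x[i]:   6  4  7 11  7 15 10 13 19 23  7  9
dp:     1  1  2  3  2  4  3  4  5  6  2  3
At index 3 the value is 3.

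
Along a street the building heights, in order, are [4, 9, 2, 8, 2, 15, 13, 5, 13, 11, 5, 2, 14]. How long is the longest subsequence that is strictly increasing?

4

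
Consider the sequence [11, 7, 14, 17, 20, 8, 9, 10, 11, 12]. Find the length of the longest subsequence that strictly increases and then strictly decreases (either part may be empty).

6

inc[i] = longest strictly increasing subsequence ending at i; dec[i] = longest strictly decreasing subsequence starting at i:
i:      1  2  3  4  5  6  7  8  9 10
a[i]:  11  7 14 17 20  8  9 10 11 12
inc:    1  1  2  3  4  2  3  4  5  6
dec:    2  1  2  2  2  1  1  1  1  1
Best peak at i=10 (value 12): inc=6, dec=1, length 6+1−1 = 6.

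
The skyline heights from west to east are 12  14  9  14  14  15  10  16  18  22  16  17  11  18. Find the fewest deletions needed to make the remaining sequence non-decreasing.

Fewest deletions = n − (longest non-decreasing subsequence).
Patience tails:
12 → extends → [12]
14 → extends → [12, 14]
9 → replaces 12 → [9, 14]
14 → extends → [9, 14, 14]
14 → extends → [9, 14, 14, 14]
15 → extends → [9, 14, 14, 14, 15]
10 → replaces 14 → [9, 10, 14, 14, 15]
16 → extends → [9, 10, 14, 14, 15, 16]
18 → extends → [9, 10, 14, 14, 15, 16, 18]
22 → extends → [9, 10, 14, 14, 15, 16, 18, 22]
16 → replaces 18 → [9, 10, 14, 14, 15, 16, 16, 22]
17 → replaces 22 → [9, 10, 14, 14, 15, 16, 16, 17]
11 → replaces 14 → [9, 10, 11, 14, 15, 16, 16, 17]
18 → extends → [9, 10, 11, 14, 15, 16, 16, 17, 18]
Longest non-decreasing subsequence has length 9, so deletions = 14 − 9 = 5.

5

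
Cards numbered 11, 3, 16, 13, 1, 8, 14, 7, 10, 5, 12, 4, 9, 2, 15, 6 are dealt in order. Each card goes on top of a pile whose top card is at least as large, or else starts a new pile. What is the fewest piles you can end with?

5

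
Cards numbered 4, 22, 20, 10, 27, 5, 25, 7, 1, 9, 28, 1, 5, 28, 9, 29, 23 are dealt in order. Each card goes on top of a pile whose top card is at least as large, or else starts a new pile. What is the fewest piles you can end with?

Place each on the leftmost legal pile:
4 → new pile 1 (tops now [4])
22 → new pile 2 (tops now [4, 22])
20 → pile 2 (tops now [4, 20])
10 → pile 2 (tops now [4, 10])
27 → new pile 3 (tops now [4, 10, 27])
5 → pile 2 (tops now [4, 5, 27])
25 → pile 3 (tops now [4, 5, 25])
7 → pile 3 (tops now [4, 5, 7])
1 → pile 1 (tops now [1, 5, 7])
9 → new pile 4 (tops now [1, 5, 7, 9])
28 → new pile 5 (tops now [1, 5, 7, 9, 28])
1 → pile 1 (tops now [1, 5, 7, 9, 28])
5 → pile 2 (tops now [1, 5, 7, 9, 28])
28 → pile 5 (tops now [1, 5, 7, 9, 28])
9 → pile 4 (tops now [1, 5, 7, 9, 28])
29 → new pile 6 (tops now [1, 5, 7, 9, 28, 29])
23 → pile 5 (tops now [1, 5, 7, 9, 23, 29])
Six piles.

6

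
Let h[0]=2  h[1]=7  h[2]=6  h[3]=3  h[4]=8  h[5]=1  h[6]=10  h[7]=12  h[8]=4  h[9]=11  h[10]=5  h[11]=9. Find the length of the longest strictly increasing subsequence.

5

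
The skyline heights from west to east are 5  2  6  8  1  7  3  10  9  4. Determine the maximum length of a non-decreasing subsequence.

Let dp[i] be the length of the longest such subsequence ending at index i:
i:      1  2  3  4  5  6  7  8  9 10
a[i]:   5  2  6  8  1  7  3 10  9  4
dp:     1  1  2  3  1  3  2  4  4  3
Maximum dp value is 4.

4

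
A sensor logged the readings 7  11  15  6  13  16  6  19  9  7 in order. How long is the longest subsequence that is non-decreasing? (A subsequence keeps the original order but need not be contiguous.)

Let dp[i] be the length of the longest such subsequence ending at index i:
i:      1  2  3  4  5  6  7  8  9 10
a[i]:   7 11 15  6 13 16  6 19  9  7
dp:     1  2  3  1  3  4  2  5  3  3
Maximum dp value is 5.

5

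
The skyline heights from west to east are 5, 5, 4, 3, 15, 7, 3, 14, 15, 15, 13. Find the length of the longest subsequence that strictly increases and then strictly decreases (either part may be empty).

5

inc[i] = longest strictly increasing subsequence ending at i; dec[i] = longest strictly decreasing subsequence starting at i:
i:      1  2  3  4  5  6  7  8  9 10 11
a[i]:   5  5  4  3 15  7  3 14 15 15 13
inc:    1  1  1  1  2  2  1  3  4  4  3
dec:    3  3  2  1  3  2  1  2  2  2  1
Best peak at i=9 (value 15): inc=4, dec=2, length 4+2−1 = 5.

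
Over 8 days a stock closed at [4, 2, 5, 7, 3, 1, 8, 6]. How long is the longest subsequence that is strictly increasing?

Track the smallest tail for each achievable length (strict):
4 → extends → [4]
2 → replaces 4 → [2]
5 → extends → [2, 5]
7 → extends → [2, 5, 7]
3 → replaces 5 → [2, 3, 7]
1 → replaces 2 → [1, 3, 7]
8 → extends → [1, 3, 7, 8]
6 → replaces 7 → [1, 3, 6, 8]
Four tails, so the longest strictly increasing subsequence has length 4 (e.g. 4, 5, 7, 8).

4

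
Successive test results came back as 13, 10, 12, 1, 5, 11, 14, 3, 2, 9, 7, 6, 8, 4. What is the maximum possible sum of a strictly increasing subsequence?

36

Let S[i] be the best sum of a strictly increasing subsequence ending at i:
i:      1  2  3  4  5  6  7  8  9 10 11 12 13 14
a[i]:  13 10 12  1  5 11 14  3  2  9  7  6  8  4
S:     13 10 22  1  6 21 36  4  3 15 13 12 21  8
Maximum is 36 (e.g. 10 + 12 + 14).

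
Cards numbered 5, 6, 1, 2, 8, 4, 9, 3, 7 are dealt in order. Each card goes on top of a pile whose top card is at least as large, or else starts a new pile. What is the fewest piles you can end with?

Place each on the leftmost legal pile:
5 → new pile 1 (tops now [5])
6 → new pile 2 (tops now [5, 6])
1 → pile 1 (tops now [1, 6])
2 → pile 2 (tops now [1, 2])
8 → new pile 3 (tops now [1, 2, 8])
4 → pile 3 (tops now [1, 2, 4])
9 → new pile 4 (tops now [1, 2, 4, 9])
3 → pile 3 (tops now [1, 2, 3, 9])
7 → pile 4 (tops now [1, 2, 3, 7])
Four piles.

4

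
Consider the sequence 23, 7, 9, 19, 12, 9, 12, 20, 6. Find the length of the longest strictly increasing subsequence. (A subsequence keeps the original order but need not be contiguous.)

Let dp[i] be the length of the longest such subsequence ending at index i:
i:      1  2  3  4  5  6  7  8  9
a[i]:  23  7  9 19 12  9 12 20  6
dp:     1  1  2  3  3  2  3  4  1
Maximum dp value is 4.

4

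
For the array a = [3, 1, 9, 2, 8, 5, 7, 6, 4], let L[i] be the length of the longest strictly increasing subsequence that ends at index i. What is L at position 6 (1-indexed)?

dp[i] = 1 + max{dp[j] : j<i, a[j]<a[i]} (or 1 if no such j):
i:     1 2 3 4 5 6 7 8 9
a[i]:  3 1 9 2 8 5 7 6 4
dp:    1 1 2 2 3 3 4 4 3
At index 6 the value is 3.

3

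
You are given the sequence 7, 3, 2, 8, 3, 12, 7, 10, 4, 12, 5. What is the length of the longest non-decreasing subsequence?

5

Track the smallest tail for each achievable length (allowing ties):
7 → extends → [7]
3 → replaces 7 → [3]
2 → replaces 3 → [2]
8 → extends → [2, 8]
3 → replaces 8 → [2, 3]
12 → extends → [2, 3, 12]
7 → replaces 12 → [2, 3, 7]
10 → extends → [2, 3, 7, 10]
4 → replaces 7 → [2, 3, 4, 10]
12 → extends → [2, 3, 4, 10, 12]
5 → replaces 10 → [2, 3, 4, 5, 12]
Five tails, so the longest non-decreasing subsequence has length 5 (e.g. 3, 3, 7, 10, 12).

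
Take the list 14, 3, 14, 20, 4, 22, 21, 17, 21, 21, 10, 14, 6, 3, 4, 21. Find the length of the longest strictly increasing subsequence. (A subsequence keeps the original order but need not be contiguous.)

Track the smallest tail for each achievable length (strict):
14 → extends → [14]
3 → replaces 14 → [3]
14 → extends → [3, 14]
20 → extends → [3, 14, 20]
4 → replaces 14 → [3, 4, 20]
22 → extends → [3, 4, 20, 22]
21 → replaces 22 → [3, 4, 20, 21]
17 → replaces 20 → [3, 4, 17, 21]
21 → already a tail → [3, 4, 17, 21]
21 → already a tail → [3, 4, 17, 21]
10 → replaces 17 → [3, 4, 10, 21]
14 → replaces 21 → [3, 4, 10, 14]
6 → replaces 10 → [3, 4, 6, 14]
3 → already a tail → [3, 4, 6, 14]
4 → already a tail → [3, 4, 6, 14]
21 → extends → [3, 4, 6, 14, 21]
Five tails, so the longest strictly increasing subsequence has length 5 (e.g. 3, 4, 10, 14, 21).

5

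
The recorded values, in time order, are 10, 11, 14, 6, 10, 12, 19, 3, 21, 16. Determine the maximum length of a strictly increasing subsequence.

5

Let dp[i] be the length of the longest such subsequence ending at index i:
i:      1  2  3  4  5  6  7  8  9 10
a[i]:  10 11 14  6 10 12 19  3 21 16
dp:     1  2  3  1  2  3  4  1  5  4
Maximum dp value is 5.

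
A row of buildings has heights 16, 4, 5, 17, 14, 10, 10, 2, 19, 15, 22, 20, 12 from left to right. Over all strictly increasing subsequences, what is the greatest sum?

74

Let S[i] be the best sum of a strictly increasing subsequence ending at i:
i:      1  2  3  4  5  6  7  8  9 10 11 12 13
a[i]:  16  4  5 17 14 10 10  2 19 15 22 20 12
S:     16  4  9 33 23 19 19  2 52 38 74 72 31
Maximum is 74 (e.g. 16 + 17 + 19 + 22).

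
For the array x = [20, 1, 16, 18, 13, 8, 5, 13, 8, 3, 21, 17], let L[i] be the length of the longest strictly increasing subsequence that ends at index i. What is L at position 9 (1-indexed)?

dp[i] = 1 + max{dp[j] : j<i, x[j]<x[i]} (or 1 if no such j):
i:      1  2  3  4  5  6  7  8  9 10 11 12
x[i]:  20  1 16 18 13  8  5 13  8  3 21 17
dp:     1  1  2  3  2  2  2  3  3  2  4  4
At index 9 the value is 3.

3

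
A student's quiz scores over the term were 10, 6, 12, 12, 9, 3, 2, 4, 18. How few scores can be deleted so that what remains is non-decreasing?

Fewest deletions = n − (longest non-decreasing subsequence).
Patience tails:
10 → extends → [10]
6 → replaces 10 → [6]
12 → extends → [6, 12]
12 → extends → [6, 12, 12]
9 → replaces 12 → [6, 9, 12]
3 → replaces 6 → [3, 9, 12]
2 → replaces 3 → [2, 9, 12]
4 → replaces 9 → [2, 4, 12]
18 → extends → [2, 4, 12, 18]
Longest non-decreasing subsequence has length 4, so deletions = 9 − 4 = 5.

5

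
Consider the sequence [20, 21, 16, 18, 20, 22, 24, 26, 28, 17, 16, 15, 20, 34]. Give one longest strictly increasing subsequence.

16, 18, 20, 22, 24, 26, 28, 34

Patience tails give the LIS length; then backtrack through the dp parents:
20 → extends → [20]
21 → extends → [20, 21]
16 → replaces 20 → [16, 21]
18 → replaces 21 → [16, 18]
20 → extends → [16, 18, 20]
22 → extends → [16, 18, 20, 22]
24 → extends → [16, 18, 20, 22, 24]
26 → extends → [16, 18, 20, 22, 24, 26]
28 → extends → [16, 18, 20, 22, 24, 26, 28]
17 → replaces 18 → [16, 17, 20, 22, 24, 26, 28]
16 → already a tail → [16, 17, 20, 22, 24, 26, 28]
15 → replaces 16 → [15, 17, 20, 22, 24, 26, 28]
20 → already a tail → [15, 17, 20, 22, 24, 26, 28]
34 → extends → [15, 17, 20, 22, 24, 26, 28, 34]
Length 8; one witness is 16, 18, 20, 22, 24, 26, 28, 34.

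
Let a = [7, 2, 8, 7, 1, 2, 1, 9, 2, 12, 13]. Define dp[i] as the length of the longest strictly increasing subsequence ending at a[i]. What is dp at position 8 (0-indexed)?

dp[i] = 1 + max{dp[j] : j<i, a[j]<a[i]} (or 1 if no such j):
i:      0  1  2  3  4  5  6  7  8  9 10
a[i]:   7  2  8  7  1  2  1  9  2 12 13
dp:     1  1  2  2  1  2  1  3  2  4  5
At index 8 the value is 2.

2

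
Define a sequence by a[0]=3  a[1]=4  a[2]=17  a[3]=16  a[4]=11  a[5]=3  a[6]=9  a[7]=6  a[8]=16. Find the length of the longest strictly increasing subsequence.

Let dp[i] be the length of the longest such subsequence ending at index i:
i:      0  1  2  3  4  5  6  7  8
a[i]:   3  4 17 16 11  3  9  6 16
dp:     1  2  3  3  3  1  3  3  4
Maximum dp value is 4.

4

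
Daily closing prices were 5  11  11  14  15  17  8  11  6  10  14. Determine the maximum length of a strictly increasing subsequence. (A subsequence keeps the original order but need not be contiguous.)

Track the smallest tail for each achievable length (strict):
5 → extends → [5]
11 → extends → [5, 11]
11 → already a tail → [5, 11]
14 → extends → [5, 11, 14]
15 → extends → [5, 11, 14, 15]
17 → extends → [5, 11, 14, 15, 17]
8 → replaces 11 → [5, 8, 14, 15, 17]
11 → replaces 14 → [5, 8, 11, 15, 17]
6 → replaces 8 → [5, 6, 11, 15, 17]
10 → replaces 11 → [5, 6, 10, 15, 17]
14 → replaces 15 → [5, 6, 10, 14, 17]
Five tails, so the longest strictly increasing subsequence has length 5 (e.g. 5, 11, 14, 15, 17).

5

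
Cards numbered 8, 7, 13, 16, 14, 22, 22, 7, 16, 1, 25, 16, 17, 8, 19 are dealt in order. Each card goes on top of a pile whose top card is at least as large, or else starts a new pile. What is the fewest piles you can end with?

6

Place each on the leftmost legal pile:
8 → new pile 1 (tops now [8])
7 → pile 1 (tops now [7])
13 → new pile 2 (tops now [7, 13])
16 → new pile 3 (tops now [7, 13, 16])
14 → pile 3 (tops now [7, 13, 14])
22 → new pile 4 (tops now [7, 13, 14, 22])
22 → pile 4 (tops now [7, 13, 14, 22])
7 → pile 1 (tops now [7, 13, 14, 22])
16 → pile 4 (tops now [7, 13, 14, 16])
1 → pile 1 (tops now [1, 13, 14, 16])
25 → new pile 5 (tops now [1, 13, 14, 16, 25])
16 → pile 4 (tops now [1, 13, 14, 16, 25])
17 → pile 5 (tops now [1, 13, 14, 16, 17])
8 → pile 2 (tops now [1, 8, 14, 16, 17])
19 → new pile 6 (tops now [1, 8, 14, 16, 17, 19])
Six piles.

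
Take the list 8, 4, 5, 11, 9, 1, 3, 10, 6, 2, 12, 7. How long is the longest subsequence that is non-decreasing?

5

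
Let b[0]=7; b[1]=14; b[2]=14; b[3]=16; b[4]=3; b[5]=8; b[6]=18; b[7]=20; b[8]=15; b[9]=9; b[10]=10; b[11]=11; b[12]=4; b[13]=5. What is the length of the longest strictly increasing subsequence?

Track the smallest tail for each achievable length (strict):
7 → extends → [7]
14 → extends → [7, 14]
14 → already a tail → [7, 14]
16 → extends → [7, 14, 16]
3 → replaces 7 → [3, 14, 16]
8 → replaces 14 → [3, 8, 16]
18 → extends → [3, 8, 16, 18]
20 → extends → [3, 8, 16, 18, 20]
15 → replaces 16 → [3, 8, 15, 18, 20]
9 → replaces 15 → [3, 8, 9, 18, 20]
10 → replaces 18 → [3, 8, 9, 10, 20]
11 → replaces 20 → [3, 8, 9, 10, 11]
4 → replaces 8 → [3, 4, 9, 10, 11]
5 → replaces 9 → [3, 4, 5, 10, 11]
Five tails, so the longest strictly increasing subsequence has length 5 (e.g. 7, 14, 16, 18, 20).

5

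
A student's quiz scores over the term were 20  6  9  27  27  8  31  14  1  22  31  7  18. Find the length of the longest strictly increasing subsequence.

5

Let dp[i] be the length of the longest such subsequence ending at index i:
i:      1  2  3  4  5  6  7  8  9 10 11 12 13
a[i]:  20  6  9 27 27  8 31 14  1 22 31  7 18
dp:     1  1  2  3  3  2  4  3  1  4  5  2  4
Maximum dp value is 5.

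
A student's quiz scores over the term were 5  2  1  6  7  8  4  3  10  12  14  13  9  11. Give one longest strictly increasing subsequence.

5, 6, 7, 8, 10, 12, 14

Patience tails give the LIS length; then backtrack through the dp parents:
5 → extends → [5]
2 → replaces 5 → [2]
1 → replaces 2 → [1]
6 → extends → [1, 6]
7 → extends → [1, 6, 7]
8 → extends → [1, 6, 7, 8]
4 → replaces 6 → [1, 4, 7, 8]
3 → replaces 4 → [1, 3, 7, 8]
10 → extends → [1, 3, 7, 8, 10]
12 → extends → [1, 3, 7, 8, 10, 12]
14 → extends → [1, 3, 7, 8, 10, 12, 14]
13 → replaces 14 → [1, 3, 7, 8, 10, 12, 13]
9 → replaces 10 → [1, 3, 7, 8, 9, 12, 13]
11 → replaces 12 → [1, 3, 7, 8, 9, 11, 13]
Length 7; one witness is 5, 6, 7, 8, 10, 12, 14.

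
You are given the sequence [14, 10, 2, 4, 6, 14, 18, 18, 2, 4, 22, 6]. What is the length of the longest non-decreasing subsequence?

Track the smallest tail for each achievable length (allowing ties):
14 → extends → [14]
10 → replaces 14 → [10]
2 → replaces 10 → [2]
4 → extends → [2, 4]
6 → extends → [2, 4, 6]
14 → extends → [2, 4, 6, 14]
18 → extends → [2, 4, 6, 14, 18]
18 → extends → [2, 4, 6, 14, 18, 18]
2 → replaces 4 → [2, 2, 6, 14, 18, 18]
4 → replaces 6 → [2, 2, 4, 14, 18, 18]
22 → extends → [2, 2, 4, 14, 18, 18, 22]
6 → replaces 14 → [2, 2, 4, 6, 18, 18, 22]
Seven tails, so the longest non-decreasing subsequence has length 7 (e.g. 2, 4, 6, 14, 18, 18, 22).

7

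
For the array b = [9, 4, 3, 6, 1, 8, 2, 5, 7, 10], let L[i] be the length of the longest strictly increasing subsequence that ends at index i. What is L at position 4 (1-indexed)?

2

dp[i] = 1 + max{dp[j] : j<i, b[j]<b[i]} (or 1 if no such j):
i:      1  2  3  4  5  6  7  8  9 10
b[i]:   9  4  3  6  1  8  2  5  7 10
dp:     1  1  1  2  1  3  2  3  4  5
At index 4 the value is 2.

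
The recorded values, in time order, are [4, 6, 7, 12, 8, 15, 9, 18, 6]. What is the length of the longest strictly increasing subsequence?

Let dp[i] be the length of the longest such subsequence ending at index i:
i:      1  2  3  4  5  6  7  8  9
a[i]:   4  6  7 12  8 15  9 18  6
dp:     1  2  3  4  4  5  5  6  2
Maximum dp value is 6.

6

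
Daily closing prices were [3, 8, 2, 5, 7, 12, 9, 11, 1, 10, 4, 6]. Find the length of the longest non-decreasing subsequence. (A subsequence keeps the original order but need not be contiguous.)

Track the smallest tail for each achievable length (allowing ties):
3 → extends → [3]
8 → extends → [3, 8]
2 → replaces 3 → [2, 8]
5 → replaces 8 → [2, 5]
7 → extends → [2, 5, 7]
12 → extends → [2, 5, 7, 12]
9 → replaces 12 → [2, 5, 7, 9]
11 → extends → [2, 5, 7, 9, 11]
1 → replaces 2 → [1, 5, 7, 9, 11]
10 → replaces 11 → [1, 5, 7, 9, 10]
4 → replaces 5 → [1, 4, 7, 9, 10]
6 → replaces 7 → [1, 4, 6, 9, 10]
Five tails, so the longest non-decreasing subsequence has length 5 (e.g. 3, 5, 7, 9, 11).

5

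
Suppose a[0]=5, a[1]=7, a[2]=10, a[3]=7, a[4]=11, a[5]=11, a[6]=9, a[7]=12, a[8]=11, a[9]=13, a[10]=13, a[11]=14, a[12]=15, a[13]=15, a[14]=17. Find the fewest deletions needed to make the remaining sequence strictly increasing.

Fewest deletions = n − (longest strictly increasing subsequence).
i:      0  1  2  3  4  5  6  7  8  9 10 11 12 13 14
a[i]:   5  7 10  7 11 11  9 12 11 13 13 14 15 15 17
dp:     1  2  3  2  4  4  3  5  4  6  6  7  8  8  9
max dp = 9, so deletions = 15 − 9 = 6.

6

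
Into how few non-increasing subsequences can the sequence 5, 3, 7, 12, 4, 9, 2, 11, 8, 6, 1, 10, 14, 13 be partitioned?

5

Place each on the leftmost legal pile:
5 → new pile 1 (tops now [5])
3 → pile 1 (tops now [3])
7 → new pile 2 (tops now [3, 7])
12 → new pile 3 (tops now [3, 7, 12])
4 → pile 2 (tops now [3, 4, 12])
9 → pile 3 (tops now [3, 4, 9])
2 → pile 1 (tops now [2, 4, 9])
11 → new pile 4 (tops now [2, 4, 9, 11])
8 → pile 3 (tops now [2, 4, 8, 11])
6 → pile 3 (tops now [2, 4, 6, 11])
1 → pile 1 (tops now [1, 4, 6, 11])
10 → pile 4 (tops now [1, 4, 6, 10])
14 → new pile 5 (tops now [1, 4, 6, 10, 14])
13 → pile 5 (tops now [1, 4, 6, 10, 13])
Five piles.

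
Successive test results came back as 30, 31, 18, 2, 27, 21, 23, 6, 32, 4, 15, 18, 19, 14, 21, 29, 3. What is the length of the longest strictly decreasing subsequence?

Let dp[i] be the longest strictly decreasing subsequence ending at i:
i:      1  2  3  4  5  6  7  8  9 10 11 12 13 14 15 16 17
a[i]:  30 31 18  2 27 21 23  6 32  4 15 18 19 14 21 29  3
dp:     1  1  2  3  2  3  3  4  1  5  4  4  4  5  4  2  6
Maximum is 6.

6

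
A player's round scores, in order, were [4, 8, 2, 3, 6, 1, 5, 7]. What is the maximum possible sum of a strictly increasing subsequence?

Let S[i] be the best sum of a strictly increasing subsequence ending at i:
i:      1  2  3  4  5  6  7  8
a[i]:   4  8  2  3  6  1  5  7
S:      4 12  2  5 11  1 10 18
Maximum is 18 (e.g. 2 + 3 + 6 + 7).

18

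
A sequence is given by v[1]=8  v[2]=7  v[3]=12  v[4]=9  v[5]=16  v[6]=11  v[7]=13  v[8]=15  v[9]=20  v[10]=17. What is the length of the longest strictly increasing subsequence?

6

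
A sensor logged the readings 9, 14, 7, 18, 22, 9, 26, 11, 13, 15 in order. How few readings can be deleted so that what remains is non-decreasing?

5

Fewest deletions = n − (longest non-decreasing subsequence).
Patience tails:
9 → extends → [9]
14 → extends → [9, 14]
7 → replaces 9 → [7, 14]
18 → extends → [7, 14, 18]
22 → extends → [7, 14, 18, 22]
9 → replaces 14 → [7, 9, 18, 22]
26 → extends → [7, 9, 18, 22, 26]
11 → replaces 18 → [7, 9, 11, 22, 26]
13 → replaces 22 → [7, 9, 11, 13, 26]
15 → replaces 26 → [7, 9, 11, 13, 15]
Longest non-decreasing subsequence has length 5, so deletions = 10 − 5 = 5.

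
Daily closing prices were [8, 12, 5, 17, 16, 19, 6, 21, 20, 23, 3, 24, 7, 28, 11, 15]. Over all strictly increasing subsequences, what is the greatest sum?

Let S[i] be the best sum of a strictly increasing subsequence ending at i:
i:       1   2   3   4   5   6   7   8   9  10  11  12  13  14  15  16
a[i]:    8  12   5  17  16  19   6  21  20  23   3  24   7  28  11  15
S:       8  20   5  37  36  56  11  77  76 100   3 124  18 152  29  44
Maximum is 152 (e.g. 8 + 12 + 17 + 19 + 21 + 23 + 24 + 28).

152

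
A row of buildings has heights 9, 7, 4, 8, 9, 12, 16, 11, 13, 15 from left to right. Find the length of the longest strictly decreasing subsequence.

3

Negate each value so 'decreasing' becomes 'increasing', then run patience tails on the negated sequence:
-9 → extends → [-9]
-7 → extends → [-9, -7]
-4 → extends → [-9, -7, -4]
-8 → replaces -7 → [-9, -8, -4]
-9 → already a tail → [-9, -8, -4]
-12 → replaces -9 → [-12, -8, -4]
-16 → replaces -12 → [-16, -8, -4]
-11 → replaces -8 → [-16, -11, -4]
-13 → replaces -11 → [-16, -13, -4]
-15 → replaces -13 → [-16, -15, -4]
Three tails, so the longest strictly decreasing subsequence of the original has length 3.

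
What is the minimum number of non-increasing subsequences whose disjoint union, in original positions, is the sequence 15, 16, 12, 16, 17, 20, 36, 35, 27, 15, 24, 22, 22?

Place each on the leftmost legal pile:
15 → new pile 1 (tops now [15])
16 → new pile 2 (tops now [15, 16])
12 → pile 1 (tops now [12, 16])
16 → pile 2 (tops now [12, 16])
17 → new pile 3 (tops now [12, 16, 17])
20 → new pile 4 (tops now [12, 16, 17, 20])
36 → new pile 5 (tops now [12, 16, 17, 20, 36])
35 → pile 5 (tops now [12, 16, 17, 20, 35])
27 → pile 5 (tops now [12, 16, 17, 20, 27])
15 → pile 2 (tops now [12, 15, 17, 20, 27])
24 → pile 5 (tops now [12, 15, 17, 20, 24])
22 → pile 5 (tops now [12, 15, 17, 20, 22])
22 → pile 5 (tops now [12, 15, 17, 20, 22])
Five piles.

5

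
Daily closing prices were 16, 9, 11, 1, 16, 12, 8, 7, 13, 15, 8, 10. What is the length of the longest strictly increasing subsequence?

5

Track the smallest tail for each achievable length (strict):
16 → extends → [16]
9 → replaces 16 → [9]
11 → extends → [9, 11]
1 → replaces 9 → [1, 11]
16 → extends → [1, 11, 16]
12 → replaces 16 → [1, 11, 12]
8 → replaces 11 → [1, 8, 12]
7 → replaces 8 → [1, 7, 12]
13 → extends → [1, 7, 12, 13]
15 → extends → [1, 7, 12, 13, 15]
8 → replaces 12 → [1, 7, 8, 13, 15]
10 → replaces 13 → [1, 7, 8, 10, 15]
Five tails, so the longest strictly increasing subsequence has length 5 (e.g. 9, 11, 12, 13, 15).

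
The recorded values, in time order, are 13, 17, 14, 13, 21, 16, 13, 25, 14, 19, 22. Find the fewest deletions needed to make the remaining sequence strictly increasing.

Fewest deletions = n − (longest strictly increasing subsequence).
i:      1  2  3  4  5  6  7  8  9 10 11
a[i]:  13 17 14 13 21 16 13 25 14 19 22
dp:     1  2  2  1  3  3  1  4  2  4  5
max dp = 5, so deletions = 11 − 5 = 6.

6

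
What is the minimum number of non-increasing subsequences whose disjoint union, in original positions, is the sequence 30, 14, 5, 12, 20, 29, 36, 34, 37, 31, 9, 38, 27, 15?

Place each on the leftmost legal pile:
30 → new pile 1 (tops now [30])
14 → pile 1 (tops now [14])
5 → pile 1 (tops now [5])
12 → new pile 2 (tops now [5, 12])
20 → new pile 3 (tops now [5, 12, 20])
29 → new pile 4 (tops now [5, 12, 20, 29])
36 → new pile 5 (tops now [5, 12, 20, 29, 36])
34 → pile 5 (tops now [5, 12, 20, 29, 34])
37 → new pile 6 (tops now [5, 12, 20, 29, 34, 37])
31 → pile 5 (tops now [5, 12, 20, 29, 31, 37])
9 → pile 2 (tops now [5, 9, 20, 29, 31, 37])
38 → new pile 7 (tops now [5, 9, 20, 29, 31, 37, 38])
27 → pile 4 (tops now [5, 9, 20, 27, 31, 37, 38])
15 → pile 3 (tops now [5, 9, 15, 27, 31, 37, 38])
Seven piles.

7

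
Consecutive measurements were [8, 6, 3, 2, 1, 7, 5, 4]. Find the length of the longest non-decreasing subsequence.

2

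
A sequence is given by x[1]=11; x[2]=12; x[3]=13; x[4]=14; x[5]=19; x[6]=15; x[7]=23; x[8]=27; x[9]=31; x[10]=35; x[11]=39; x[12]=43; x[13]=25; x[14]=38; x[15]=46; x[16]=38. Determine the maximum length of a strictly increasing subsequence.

12

Let dp[i] be the length of the longest such subsequence ending at index i:
i:      1  2  3  4  5  6  7  8  9 10 11 12 13 14 15 16
x[i]:  11 12 13 14 19 15 23 27 31 35 39 43 25 38 46 38
dp:     1  2  3  4  5  5  6  7  8  9 10 11  7 10 12 10
Maximum dp value is 12.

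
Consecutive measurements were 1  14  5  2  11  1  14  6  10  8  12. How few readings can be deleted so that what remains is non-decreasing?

6

Fewest deletions = n − (longest non-decreasing subsequence).
i:      1  2  3  4  5  6  7  8  9 10 11
a[i]:   1 14  5  2 11  1 14  6 10  8 12
dp:     1  2  2  2  3  2  4  3  4  4  5
max dp = 5, so deletions = 11 − 5 = 6.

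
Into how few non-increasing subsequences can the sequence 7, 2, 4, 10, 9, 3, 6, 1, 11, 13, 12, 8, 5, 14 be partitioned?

Place each on the leftmost legal pile:
7 → new pile 1 (tops now [7])
2 → pile 1 (tops now [2])
4 → new pile 2 (tops now [2, 4])
10 → new pile 3 (tops now [2, 4, 10])
9 → pile 3 (tops now [2, 4, 9])
3 → pile 2 (tops now [2, 3, 9])
6 → pile 3 (tops now [2, 3, 6])
1 → pile 1 (tops now [1, 3, 6])
11 → new pile 4 (tops now [1, 3, 6, 11])
13 → new pile 5 (tops now [1, 3, 6, 11, 13])
12 → pile 5 (tops now [1, 3, 6, 11, 12])
8 → pile 4 (tops now [1, 3, 6, 8, 12])
5 → pile 3 (tops now [1, 3, 5, 8, 12])
14 → new pile 6 (tops now [1, 3, 5, 8, 12, 14])
Six piles.

6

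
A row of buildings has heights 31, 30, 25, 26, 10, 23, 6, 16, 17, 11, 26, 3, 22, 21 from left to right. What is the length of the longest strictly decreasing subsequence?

7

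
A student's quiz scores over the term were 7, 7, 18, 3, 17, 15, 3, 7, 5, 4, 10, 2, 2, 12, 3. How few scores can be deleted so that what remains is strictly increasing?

Fewest deletions = n − (longest strictly increasing subsequence).
i:      1  2  3  4  5  6  7  8  9 10 11 12 13 14 15
a[i]:   7  7 18  3 17 15  3  7  5  4 10  2  2 12  3
dp:     1  1  2  1  2  2  1  2  2  2  3  1  1  4  2
max dp = 4, so deletions = 15 − 4 = 11.

11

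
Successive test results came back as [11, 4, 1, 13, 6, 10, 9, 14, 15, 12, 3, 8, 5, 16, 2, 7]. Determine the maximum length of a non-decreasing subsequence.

Track the smallest tail for each achievable length (allowing ties):
11 → extends → [11]
4 → replaces 11 → [4]
1 → replaces 4 → [1]
13 → extends → [1, 13]
6 → replaces 13 → [1, 6]
10 → extends → [1, 6, 10]
9 → replaces 10 → [1, 6, 9]
14 → extends → [1, 6, 9, 14]
15 → extends → [1, 6, 9, 14, 15]
12 → replaces 14 → [1, 6, 9, 12, 15]
3 → replaces 6 → [1, 3, 9, 12, 15]
8 → replaces 9 → [1, 3, 8, 12, 15]
5 → replaces 8 → [1, 3, 5, 12, 15]
16 → extends → [1, 3, 5, 12, 15, 16]
2 → replaces 3 → [1, 2, 5, 12, 15, 16]
7 → replaces 12 → [1, 2, 5, 7, 15, 16]
Six tails, so the longest non-decreasing subsequence has length 6 (e.g. 4, 6, 10, 14, 15, 16).

6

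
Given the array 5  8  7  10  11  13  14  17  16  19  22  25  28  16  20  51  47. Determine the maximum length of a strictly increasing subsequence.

12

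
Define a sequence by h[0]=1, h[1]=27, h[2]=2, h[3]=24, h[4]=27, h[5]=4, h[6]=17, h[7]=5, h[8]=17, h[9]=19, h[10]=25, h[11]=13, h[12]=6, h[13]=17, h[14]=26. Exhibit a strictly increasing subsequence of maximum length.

Patience tails give the LIS length; then backtrack through the dp parents:
1 → extends → [1]
27 → extends → [1, 27]
2 → replaces 27 → [1, 2]
24 → extends → [1, 2, 24]
27 → extends → [1, 2, 24, 27]
4 → replaces 24 → [1, 2, 4, 27]
17 → replaces 27 → [1, 2, 4, 17]
5 → replaces 17 → [1, 2, 4, 5]
17 → extends → [1, 2, 4, 5, 17]
19 → extends → [1, 2, 4, 5, 17, 19]
25 → extends → [1, 2, 4, 5, 17, 19, 25]
13 → replaces 17 → [1, 2, 4, 5, 13, 19, 25]
6 → replaces 13 → [1, 2, 4, 5, 6, 19, 25]
17 → replaces 19 → [1, 2, 4, 5, 6, 17, 25]
26 → extends → [1, 2, 4, 5, 6, 17, 25, 26]
Length 8; one witness is 1, 2, 4, 5, 17, 19, 25, 26.

1, 2, 4, 5, 17, 19, 25, 26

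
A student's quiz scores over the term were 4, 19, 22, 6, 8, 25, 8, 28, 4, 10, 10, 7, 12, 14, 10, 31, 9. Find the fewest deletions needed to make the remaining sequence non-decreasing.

8

Fewest deletions = n − (longest non-decreasing subsequence).
Patience tails:
4 → extends → [4]
19 → extends → [4, 19]
22 → extends → [4, 19, 22]
6 → replaces 19 → [4, 6, 22]
8 → replaces 22 → [4, 6, 8]
25 → extends → [4, 6, 8, 25]
8 → replaces 25 → [4, 6, 8, 8]
28 → extends → [4, 6, 8, 8, 28]
4 → replaces 6 → [4, 4, 8, 8, 28]
10 → replaces 28 → [4, 4, 8, 8, 10]
10 → extends → [4, 4, 8, 8, 10, 10]
7 → replaces 8 → [4, 4, 7, 8, 10, 10]
12 → extends → [4, 4, 7, 8, 10, 10, 12]
14 → extends → [4, 4, 7, 8, 10, 10, 12, 14]
10 → replaces 12 → [4, 4, 7, 8, 10, 10, 10, 14]
31 → extends → [4, 4, 7, 8, 10, 10, 10, 14, 31]
9 → replaces 10 → [4, 4, 7, 8, 9, 10, 10, 14, 31]
Longest non-decreasing subsequence has length 9, so deletions = 17 − 9 = 8.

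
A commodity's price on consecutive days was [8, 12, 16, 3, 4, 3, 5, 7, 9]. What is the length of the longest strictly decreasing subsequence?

Negate each value so 'decreasing' becomes 'increasing', then run patience tails on the negated sequence:
-8 → extends → [-8]
-12 → replaces -8 → [-12]
-16 → replaces -12 → [-16]
-3 → extends → [-16, -3]
-4 → replaces -3 → [-16, -4]
-3 → extends → [-16, -4, -3]
-5 → replaces -4 → [-16, -5, -3]
-7 → replaces -5 → [-16, -7, -3]
-9 → replaces -7 → [-16, -9, -3]
Three tails, so the longest strictly decreasing subsequence of the original has length 3.

3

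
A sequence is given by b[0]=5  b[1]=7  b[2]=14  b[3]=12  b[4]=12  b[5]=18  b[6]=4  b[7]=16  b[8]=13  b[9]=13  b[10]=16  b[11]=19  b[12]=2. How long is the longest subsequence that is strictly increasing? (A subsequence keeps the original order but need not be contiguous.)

6

Track the smallest tail for each achievable length (strict):
5 → extends → [5]
7 → extends → [5, 7]
14 → extends → [5, 7, 14]
12 → replaces 14 → [5, 7, 12]
12 → already a tail → [5, 7, 12]
18 → extends → [5, 7, 12, 18]
4 → replaces 5 → [4, 7, 12, 18]
16 → replaces 18 → [4, 7, 12, 16]
13 → replaces 16 → [4, 7, 12, 13]
13 → already a tail → [4, 7, 12, 13]
16 → extends → [4, 7, 12, 13, 16]
19 → extends → [4, 7, 12, 13, 16, 19]
2 → replaces 4 → [2, 7, 12, 13, 16, 19]
Six tails, so the longest strictly increasing subsequence has length 6 (e.g. 5, 7, 12, 13, 16, 19).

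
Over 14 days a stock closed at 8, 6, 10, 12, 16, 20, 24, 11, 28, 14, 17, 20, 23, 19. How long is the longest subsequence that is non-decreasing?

Track the smallest tail for each achievable length (allowing ties):
8 → extends → [8]
6 → replaces 8 → [6]
10 → extends → [6, 10]
12 → extends → [6, 10, 12]
16 → extends → [6, 10, 12, 16]
20 → extends → [6, 10, 12, 16, 20]
24 → extends → [6, 10, 12, 16, 20, 24]
11 → replaces 12 → [6, 10, 11, 16, 20, 24]
28 → extends → [6, 10, 11, 16, 20, 24, 28]
14 → replaces 16 → [6, 10, 11, 14, 20, 24, 28]
17 → replaces 20 → [6, 10, 11, 14, 17, 24, 28]
20 → replaces 24 → [6, 10, 11, 14, 17, 20, 28]
23 → replaces 28 → [6, 10, 11, 14, 17, 20, 23]
19 → replaces 20 → [6, 10, 11, 14, 17, 19, 23]
Seven tails, so the longest non-decreasing subsequence has length 7 (e.g. 8, 10, 12, 16, 20, 24, 28).

7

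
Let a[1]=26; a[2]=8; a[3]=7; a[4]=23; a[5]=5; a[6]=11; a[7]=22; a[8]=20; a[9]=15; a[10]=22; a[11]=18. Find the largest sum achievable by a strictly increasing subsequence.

61

Let S[i] be the best sum of a strictly increasing subsequence ending at i:
i:      1  2  3  4  5  6  7  8  9 10 11
a[i]:  26  8  7 23  5 11 22 20 15 22 18
S:     26  8  7 31  5 19 41 39 34 61 52
Maximum is 61 (e.g. 8 + 11 + 20 + 22).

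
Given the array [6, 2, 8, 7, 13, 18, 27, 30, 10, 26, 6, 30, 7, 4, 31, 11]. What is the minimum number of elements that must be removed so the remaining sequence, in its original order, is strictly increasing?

Fewest deletions = n − (longest strictly increasing subsequence).
Patience tails:
6 → extends → [6]
2 → replaces 6 → [2]
8 → extends → [2, 8]
7 → replaces 8 → [2, 7]
13 → extends → [2, 7, 13]
18 → extends → [2, 7, 13, 18]
27 → extends → [2, 7, 13, 18, 27]
30 → extends → [2, 7, 13, 18, 27, 30]
10 → replaces 13 → [2, 7, 10, 18, 27, 30]
26 → replaces 27 → [2, 7, 10, 18, 26, 30]
6 → replaces 7 → [2, 6, 10, 18, 26, 30]
30 → already a tail → [2, 6, 10, 18, 26, 30]
7 → replaces 10 → [2, 6, 7, 18, 26, 30]
4 → replaces 6 → [2, 4, 7, 18, 26, 30]
31 → extends → [2, 4, 7, 18, 26, 30, 31]
11 → replaces 18 → [2, 4, 7, 11, 26, 30, 31]
Longest strictly increasing subsequence has length 7, so deletions = 16 − 7 = 9.

9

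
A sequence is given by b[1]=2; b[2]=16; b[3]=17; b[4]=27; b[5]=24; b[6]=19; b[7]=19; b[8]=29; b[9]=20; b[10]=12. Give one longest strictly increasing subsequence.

Patience tails give the LIS length; then backtrack through the dp parents:
2 → extends → [2]
16 → extends → [2, 16]
17 → extends → [2, 16, 17]
27 → extends → [2, 16, 17, 27]
24 → replaces 27 → [2, 16, 17, 24]
19 → replaces 24 → [2, 16, 17, 19]
19 → already a tail → [2, 16, 17, 19]
29 → extends → [2, 16, 17, 19, 29]
20 → replaces 29 → [2, 16, 17, 19, 20]
12 → replaces 16 → [2, 12, 17, 19, 20]
Length 5; one witness is 2, 16, 17, 27, 29.

2, 16, 17, 27, 29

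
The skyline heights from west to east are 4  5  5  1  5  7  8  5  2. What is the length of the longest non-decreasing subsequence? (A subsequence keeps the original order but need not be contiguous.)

Let dp[i] be the length of the longest such subsequence ending at index i:
i:     1 2 3 4 5 6 7 8 9
a[i]:  4 5 5 1 5 7 8 5 2
dp:    1 2 3 1 4 5 6 5 2
Maximum dp value is 6.

6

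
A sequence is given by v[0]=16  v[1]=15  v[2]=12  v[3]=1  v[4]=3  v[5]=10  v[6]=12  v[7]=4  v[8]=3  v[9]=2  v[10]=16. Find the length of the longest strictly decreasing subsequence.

7

Let dp[i] be the longest strictly decreasing subsequence ending at i:
i:      0  1  2  3  4  5  6  7  8  9 10
v[i]:  16 15 12  1  3 10 12  4  3  2 16
dp:     1  2  3  4  4  4  3  5  6  7  1
Maximum is 7.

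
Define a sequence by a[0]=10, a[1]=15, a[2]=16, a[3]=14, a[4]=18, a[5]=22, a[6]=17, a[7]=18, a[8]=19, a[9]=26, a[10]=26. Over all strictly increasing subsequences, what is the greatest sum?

121

Let S[i] be the best sum of a strictly increasing subsequence ending at i:
i:       0   1   2   3   4   5   6   7   8   9  10
a[i]:   10  15  16  14  18  22  17  18  19  26  26
S:      10  25  41  24  59  81  58  76  95 121 121
Maximum is 121 (e.g. 10 + 15 + 16 + 17 + 18 + 19 + 26).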